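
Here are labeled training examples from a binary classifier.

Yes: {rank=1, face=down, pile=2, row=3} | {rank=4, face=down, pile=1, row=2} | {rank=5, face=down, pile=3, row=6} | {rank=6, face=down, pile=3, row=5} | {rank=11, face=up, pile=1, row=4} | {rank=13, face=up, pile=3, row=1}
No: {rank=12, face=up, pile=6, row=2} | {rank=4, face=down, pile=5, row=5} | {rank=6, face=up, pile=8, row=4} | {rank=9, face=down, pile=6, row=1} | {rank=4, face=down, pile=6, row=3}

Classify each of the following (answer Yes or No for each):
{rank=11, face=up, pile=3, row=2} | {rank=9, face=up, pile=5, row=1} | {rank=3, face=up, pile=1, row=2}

Yes, No, Yes

The pattern is that an item is 'Yes' exactly when: pile ≤ 3.
{rank=11, face=up, pile=3, row=2}: Yes (pile = 3).
{rank=9, face=up, pile=5, row=1}: No (pile = 5).
{rank=3, face=up, pile=1, row=2}: Yes (pile = 1).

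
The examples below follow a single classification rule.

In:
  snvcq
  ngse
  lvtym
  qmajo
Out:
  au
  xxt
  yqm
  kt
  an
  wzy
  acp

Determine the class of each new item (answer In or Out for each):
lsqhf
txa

In, Out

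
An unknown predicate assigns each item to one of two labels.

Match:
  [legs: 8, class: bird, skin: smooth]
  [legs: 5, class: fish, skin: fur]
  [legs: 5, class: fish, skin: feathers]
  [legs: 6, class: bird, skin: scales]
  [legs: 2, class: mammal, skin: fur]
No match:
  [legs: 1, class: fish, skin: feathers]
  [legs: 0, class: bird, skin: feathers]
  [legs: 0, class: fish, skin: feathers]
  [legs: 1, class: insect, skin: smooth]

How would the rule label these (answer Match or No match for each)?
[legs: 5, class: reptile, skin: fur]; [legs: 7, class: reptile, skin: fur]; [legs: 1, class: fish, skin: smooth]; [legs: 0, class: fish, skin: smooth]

The simplest hypothesis consistent with all the labels is: legs ≥ 2.
[legs: 5, class: reptile, skin: fur]: legs = 5, checks out → Match. [legs: 7, class: reptile, skin: fur]: legs = 7, checks out → Match. [legs: 1, class: fish, skin: smooth]: legs = 1, lacks this property → No match. [legs: 0, class: fish, skin: smooth]: legs = 0, lacks this property → No match.

Match, Match, No match, No match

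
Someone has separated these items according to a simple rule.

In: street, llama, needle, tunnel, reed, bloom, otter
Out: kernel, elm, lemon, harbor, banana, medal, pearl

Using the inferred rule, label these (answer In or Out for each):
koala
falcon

The common property of the 'In' items is: has a double letter. No 'Out' item has it.

Out, Out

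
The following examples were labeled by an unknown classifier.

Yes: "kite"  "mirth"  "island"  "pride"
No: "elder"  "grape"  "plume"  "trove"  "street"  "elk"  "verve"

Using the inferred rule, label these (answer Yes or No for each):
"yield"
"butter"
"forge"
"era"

Yes, No, No, No

Every 'Yes' example satisfies: contains 'i'. None of the 'No' examples do.
"yield" — has 'i', hence Yes.
"butter" — no 'i', hence No.
"forge" — no 'i', hence No.
"era" — no 'i', hence No.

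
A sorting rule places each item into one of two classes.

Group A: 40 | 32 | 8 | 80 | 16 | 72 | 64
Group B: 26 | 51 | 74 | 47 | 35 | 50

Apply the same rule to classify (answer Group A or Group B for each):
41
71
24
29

Group B, Group B, Group A, Group B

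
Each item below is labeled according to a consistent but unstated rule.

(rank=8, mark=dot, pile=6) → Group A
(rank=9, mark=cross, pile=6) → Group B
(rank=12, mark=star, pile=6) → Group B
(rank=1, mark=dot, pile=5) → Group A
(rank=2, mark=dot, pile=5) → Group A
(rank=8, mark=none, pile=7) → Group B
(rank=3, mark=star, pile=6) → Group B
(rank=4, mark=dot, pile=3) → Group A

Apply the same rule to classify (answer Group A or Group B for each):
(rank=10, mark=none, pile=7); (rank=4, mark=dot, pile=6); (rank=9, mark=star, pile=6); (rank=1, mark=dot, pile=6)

Rule: mark is dot. This holds for each 'Group A' example and fails for each 'Group B' one.
(rank=10, mark=none, pile=7): mark is none — doesn't match, so Group B.
(rank=4, mark=dot, pile=6): mark is dot — matches, so Group A.
(rank=9, mark=star, pile=6): mark is star — doesn't match, so Group B.
(rank=1, mark=dot, pile=6): mark is dot — matches, so Group A.

Group B, Group A, Group B, Group A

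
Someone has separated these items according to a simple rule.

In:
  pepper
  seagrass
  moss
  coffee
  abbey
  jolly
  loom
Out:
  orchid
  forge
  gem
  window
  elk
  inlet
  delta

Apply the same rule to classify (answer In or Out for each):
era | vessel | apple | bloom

The common property of the 'In' items is: has a double letter. No 'Out' item has it.

Out, In, In, In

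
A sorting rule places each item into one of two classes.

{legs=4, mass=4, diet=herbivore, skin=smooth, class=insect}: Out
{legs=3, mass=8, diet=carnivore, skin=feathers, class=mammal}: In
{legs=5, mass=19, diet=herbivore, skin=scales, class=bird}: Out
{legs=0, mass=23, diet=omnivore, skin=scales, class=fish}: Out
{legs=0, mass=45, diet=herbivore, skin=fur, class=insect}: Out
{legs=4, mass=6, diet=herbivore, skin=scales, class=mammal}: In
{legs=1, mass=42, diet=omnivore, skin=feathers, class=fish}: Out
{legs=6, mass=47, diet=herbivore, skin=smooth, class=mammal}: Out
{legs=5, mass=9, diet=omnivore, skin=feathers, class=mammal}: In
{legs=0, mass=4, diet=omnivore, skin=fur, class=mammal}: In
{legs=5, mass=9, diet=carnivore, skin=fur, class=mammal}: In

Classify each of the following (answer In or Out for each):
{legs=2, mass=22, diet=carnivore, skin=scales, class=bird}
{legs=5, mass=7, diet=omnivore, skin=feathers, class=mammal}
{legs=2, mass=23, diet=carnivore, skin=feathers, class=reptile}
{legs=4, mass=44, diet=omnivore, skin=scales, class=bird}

One predicate separates the groups cleanly: class is mammal AND legs ≤ 5.
Out: {legs=2, mass=22, diet=carnivore, skin=scales, class=bird}, since class is bird, legs = 2. In: {legs=5, mass=7, diet=omnivore, skin=feathers, class=mammal}, since class is mammal, legs = 5. Out: {legs=2, mass=23, diet=carnivore, skin=feathers, class=reptile}, since class is reptile, legs = 2. Out: {legs=4, mass=44, diet=omnivore, skin=scales, class=bird}, since class is bird, legs = 4.

Out, In, Out, Out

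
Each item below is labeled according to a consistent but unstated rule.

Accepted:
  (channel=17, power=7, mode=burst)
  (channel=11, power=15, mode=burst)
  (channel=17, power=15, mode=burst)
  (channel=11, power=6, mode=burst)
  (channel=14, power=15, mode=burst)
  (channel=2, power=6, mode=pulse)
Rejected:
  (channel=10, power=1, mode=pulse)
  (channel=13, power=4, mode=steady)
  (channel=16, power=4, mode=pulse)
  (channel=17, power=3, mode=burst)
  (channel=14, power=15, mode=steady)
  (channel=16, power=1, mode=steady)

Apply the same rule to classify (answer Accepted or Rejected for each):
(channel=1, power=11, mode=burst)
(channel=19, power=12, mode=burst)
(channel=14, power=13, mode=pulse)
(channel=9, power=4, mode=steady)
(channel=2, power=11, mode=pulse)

The pattern is that an item is 'Accepted' exactly when: mode is not steady AND power ≥ 6.
(channel=1, power=11, mode=burst): Accepted (mode is burst, power = 11). (channel=19, power=12, mode=burst): Accepted (mode is burst, power = 12). (channel=14, power=13, mode=pulse): Accepted (mode is pulse, power = 13). (channel=9, power=4, mode=steady): Rejected (mode is steady, power = 4). (channel=2, power=11, mode=pulse): Accepted (mode is pulse, power = 11).

Accepted, Accepted, Accepted, Rejected, Accepted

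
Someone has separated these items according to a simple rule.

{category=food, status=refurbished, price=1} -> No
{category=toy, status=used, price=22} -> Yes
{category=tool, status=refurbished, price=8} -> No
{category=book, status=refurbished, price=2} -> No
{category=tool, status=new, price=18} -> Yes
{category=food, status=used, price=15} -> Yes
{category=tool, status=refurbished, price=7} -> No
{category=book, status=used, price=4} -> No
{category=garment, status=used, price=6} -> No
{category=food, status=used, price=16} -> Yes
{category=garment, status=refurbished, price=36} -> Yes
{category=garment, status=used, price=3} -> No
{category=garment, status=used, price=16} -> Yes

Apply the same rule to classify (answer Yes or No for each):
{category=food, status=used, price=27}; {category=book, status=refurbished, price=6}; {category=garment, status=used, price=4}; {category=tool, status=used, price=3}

The simplest hypothesis consistent with all the labels is: price ≥ 15.
{category=food, status=used, price=27}: Yes (price = 27). {category=book, status=refurbished, price=6}: No (price = 6). {category=garment, status=used, price=4}: No (price = 4). {category=tool, status=used, price=3}: No (price = 3).

Yes, No, No, No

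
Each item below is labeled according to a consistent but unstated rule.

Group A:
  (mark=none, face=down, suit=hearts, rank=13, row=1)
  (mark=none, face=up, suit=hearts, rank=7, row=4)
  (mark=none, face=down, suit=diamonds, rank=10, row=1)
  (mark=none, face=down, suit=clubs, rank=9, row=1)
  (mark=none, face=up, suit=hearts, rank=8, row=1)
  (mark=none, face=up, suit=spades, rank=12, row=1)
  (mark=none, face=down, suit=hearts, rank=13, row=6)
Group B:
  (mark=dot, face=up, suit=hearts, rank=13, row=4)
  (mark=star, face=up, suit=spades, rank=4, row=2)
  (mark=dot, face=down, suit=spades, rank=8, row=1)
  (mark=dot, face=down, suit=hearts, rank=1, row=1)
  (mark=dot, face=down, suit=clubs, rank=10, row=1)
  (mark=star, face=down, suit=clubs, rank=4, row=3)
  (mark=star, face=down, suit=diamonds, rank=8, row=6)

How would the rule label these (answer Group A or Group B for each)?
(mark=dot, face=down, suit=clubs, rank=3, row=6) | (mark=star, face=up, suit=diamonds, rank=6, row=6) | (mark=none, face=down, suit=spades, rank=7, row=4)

Group B, Group B, Group A

The common property of the 'Group A' items is: mark is none. No 'Group B' item has it.
Group B: (mark=dot, face=down, suit=clubs, rank=3, row=6), since mark is dot.
Group B: (mark=star, face=up, suit=diamonds, rank=6, row=6), since mark is star.
Group A: (mark=none, face=down, suit=spades, rank=7, row=4), since mark is none.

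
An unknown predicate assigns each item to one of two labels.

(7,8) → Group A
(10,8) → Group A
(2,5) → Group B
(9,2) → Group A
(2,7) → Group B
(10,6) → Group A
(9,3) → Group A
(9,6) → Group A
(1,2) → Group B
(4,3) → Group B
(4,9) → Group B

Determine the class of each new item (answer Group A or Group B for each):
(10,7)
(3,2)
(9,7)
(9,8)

Group A, Group B, Group A, Group A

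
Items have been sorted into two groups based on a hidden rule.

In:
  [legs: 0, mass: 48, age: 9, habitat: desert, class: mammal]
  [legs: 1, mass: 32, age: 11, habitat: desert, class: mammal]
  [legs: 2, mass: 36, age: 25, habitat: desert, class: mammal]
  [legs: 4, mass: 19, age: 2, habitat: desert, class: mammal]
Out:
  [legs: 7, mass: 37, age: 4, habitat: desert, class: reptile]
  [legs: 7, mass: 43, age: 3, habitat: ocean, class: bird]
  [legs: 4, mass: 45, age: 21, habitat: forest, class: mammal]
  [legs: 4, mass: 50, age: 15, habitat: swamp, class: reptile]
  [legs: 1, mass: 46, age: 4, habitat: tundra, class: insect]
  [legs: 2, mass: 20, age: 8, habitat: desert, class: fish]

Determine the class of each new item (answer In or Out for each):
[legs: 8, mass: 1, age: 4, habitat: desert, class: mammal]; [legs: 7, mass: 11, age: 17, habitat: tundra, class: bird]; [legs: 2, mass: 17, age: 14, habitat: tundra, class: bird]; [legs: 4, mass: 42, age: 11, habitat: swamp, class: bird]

In, Out, Out, Out

The rule appears to be: class is mammal AND habitat is desert.
In: [legs: 8, mass: 1, age: 4, habitat: desert, class: mammal], since class is mammal, habitat is desert.
Out: [legs: 7, mass: 11, age: 17, habitat: tundra, class: bird], since class is bird, habitat is tundra.
Out: [legs: 2, mass: 17, age: 14, habitat: tundra, class: bird], since class is bird, habitat is tundra.
Out: [legs: 4, mass: 42, age: 11, habitat: swamp, class: bird], since class is bird, habitat is swamp.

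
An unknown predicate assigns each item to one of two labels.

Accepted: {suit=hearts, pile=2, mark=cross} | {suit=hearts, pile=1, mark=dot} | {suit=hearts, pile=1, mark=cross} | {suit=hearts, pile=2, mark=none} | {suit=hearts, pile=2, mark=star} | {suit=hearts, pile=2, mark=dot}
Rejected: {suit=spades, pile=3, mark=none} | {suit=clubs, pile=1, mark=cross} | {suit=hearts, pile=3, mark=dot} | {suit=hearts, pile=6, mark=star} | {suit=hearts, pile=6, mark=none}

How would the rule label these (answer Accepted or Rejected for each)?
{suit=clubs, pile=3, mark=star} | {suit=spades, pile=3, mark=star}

Rejected, Rejected

'Accepted' ⟺ suit is hearts AND pile ≤ 2.
{suit=clubs, pile=3, mark=star}: suit is clubs, pile = 3 — lacks this property, so Rejected.
{suit=spades, pile=3, mark=star}: suit is spades, pile = 3 — lacks this property, so Rejected.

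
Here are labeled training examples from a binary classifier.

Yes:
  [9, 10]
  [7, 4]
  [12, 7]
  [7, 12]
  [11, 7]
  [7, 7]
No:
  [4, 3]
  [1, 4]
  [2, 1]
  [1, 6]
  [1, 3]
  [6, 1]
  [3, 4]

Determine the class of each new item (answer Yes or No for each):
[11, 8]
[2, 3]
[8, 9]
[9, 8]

The common property of the 'Yes' items is: sum ≥ 11. No 'No' item has it.

Yes, No, Yes, Yes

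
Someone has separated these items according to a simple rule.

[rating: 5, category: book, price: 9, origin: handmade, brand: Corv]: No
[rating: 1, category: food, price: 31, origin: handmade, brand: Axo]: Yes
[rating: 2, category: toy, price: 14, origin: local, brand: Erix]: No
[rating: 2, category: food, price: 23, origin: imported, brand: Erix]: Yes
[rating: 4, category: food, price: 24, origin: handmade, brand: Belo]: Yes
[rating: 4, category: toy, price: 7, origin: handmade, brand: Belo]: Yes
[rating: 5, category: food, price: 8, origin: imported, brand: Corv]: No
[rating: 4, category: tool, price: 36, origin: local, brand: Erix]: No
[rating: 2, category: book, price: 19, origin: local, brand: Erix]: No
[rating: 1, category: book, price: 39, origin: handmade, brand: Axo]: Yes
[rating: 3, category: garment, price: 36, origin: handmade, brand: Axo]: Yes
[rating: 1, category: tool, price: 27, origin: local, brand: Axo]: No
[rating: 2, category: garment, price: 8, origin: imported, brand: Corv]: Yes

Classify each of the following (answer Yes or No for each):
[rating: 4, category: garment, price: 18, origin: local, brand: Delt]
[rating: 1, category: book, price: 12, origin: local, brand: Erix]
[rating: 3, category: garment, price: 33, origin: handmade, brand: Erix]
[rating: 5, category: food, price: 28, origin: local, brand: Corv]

No, No, Yes, No

One predicate separates the groups cleanly: origin is not local AND rating ≤ 4.
[rating: 4, category: garment, price: 18, origin: local, brand: Delt]: origin is local, rating = 4 — fails the rule, so No. [rating: 1, category: book, price: 12, origin: local, brand: Erix]: origin is local, rating = 1 — fails the rule, so No. [rating: 3, category: garment, price: 33, origin: handmade, brand: Erix]: origin is handmade, rating = 3 — passes, so Yes. [rating: 5, category: food, price: 28, origin: local, brand: Corv]: origin is local, rating = 5 — fails the rule, so No.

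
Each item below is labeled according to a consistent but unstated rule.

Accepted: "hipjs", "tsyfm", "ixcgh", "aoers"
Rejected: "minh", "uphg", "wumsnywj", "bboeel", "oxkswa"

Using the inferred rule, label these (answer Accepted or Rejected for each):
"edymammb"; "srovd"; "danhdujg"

One predicate separates the groups cleanly: odd length.
"edymammb": length 8, fails this test → Rejected. "srovd": length 5, has this property → Accepted. "danhdujg": length 8, fails this test → Rejected.

Rejected, Accepted, Rejected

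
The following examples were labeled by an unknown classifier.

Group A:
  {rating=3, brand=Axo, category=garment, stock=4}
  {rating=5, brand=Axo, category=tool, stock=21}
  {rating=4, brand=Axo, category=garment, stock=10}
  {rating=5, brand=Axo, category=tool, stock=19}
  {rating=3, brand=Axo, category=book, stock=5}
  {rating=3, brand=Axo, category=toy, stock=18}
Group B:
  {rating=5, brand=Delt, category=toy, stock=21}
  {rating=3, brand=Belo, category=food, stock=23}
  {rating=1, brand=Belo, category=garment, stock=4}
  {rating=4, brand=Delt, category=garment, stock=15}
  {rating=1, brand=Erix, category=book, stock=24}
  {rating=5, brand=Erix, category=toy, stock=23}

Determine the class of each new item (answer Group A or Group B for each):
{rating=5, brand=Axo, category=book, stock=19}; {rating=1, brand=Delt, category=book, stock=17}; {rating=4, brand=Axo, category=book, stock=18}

The distinguishing property — brand is Axo — holds for all the 'Group A' cases and none of the 'Group B' cases.
{rating=5, brand=Axo, category=book, stock=19} — brand is Axo, hence Group A.
{rating=1, brand=Delt, category=book, stock=17} — brand is Delt, hence Group B.
{rating=4, brand=Axo, category=book, stock=18} — brand is Axo, hence Group A.

Group A, Group B, Group A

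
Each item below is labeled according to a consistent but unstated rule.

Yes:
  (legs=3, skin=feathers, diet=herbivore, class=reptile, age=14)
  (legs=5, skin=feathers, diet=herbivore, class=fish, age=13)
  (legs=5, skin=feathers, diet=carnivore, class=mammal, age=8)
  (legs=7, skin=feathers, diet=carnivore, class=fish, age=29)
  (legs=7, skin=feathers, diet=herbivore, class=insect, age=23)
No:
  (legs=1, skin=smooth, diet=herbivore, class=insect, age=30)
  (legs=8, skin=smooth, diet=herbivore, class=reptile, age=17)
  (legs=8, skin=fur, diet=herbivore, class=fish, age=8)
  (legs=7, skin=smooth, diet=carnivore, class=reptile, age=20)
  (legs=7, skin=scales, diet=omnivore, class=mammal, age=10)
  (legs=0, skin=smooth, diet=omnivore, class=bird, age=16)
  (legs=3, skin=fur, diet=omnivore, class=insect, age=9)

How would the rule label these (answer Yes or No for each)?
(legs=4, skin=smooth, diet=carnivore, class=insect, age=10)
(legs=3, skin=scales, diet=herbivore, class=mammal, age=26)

No, No

The simplest hypothesis consistent with all the labels is: skin is feathers.
(legs=4, skin=smooth, diet=carnivore, class=insect, age=10): skin is smooth — does not pass, so No. (legs=3, skin=scales, diet=herbivore, class=mammal, age=26): skin is scales — does not pass, so No.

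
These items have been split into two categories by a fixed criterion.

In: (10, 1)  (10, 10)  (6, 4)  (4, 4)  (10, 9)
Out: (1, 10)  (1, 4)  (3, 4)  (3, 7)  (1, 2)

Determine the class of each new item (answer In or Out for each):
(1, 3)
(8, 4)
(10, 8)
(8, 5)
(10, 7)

Out, In, In, In, In

The simplest hypothesis consistent with all the labels is: first is even.
(1, 3) → first 1 → Out.
(8, 4) → first 8 → In.
(10, 8) → first 10 → In.
(8, 5) → first 8 → In.
(10, 7) → first 10 → In.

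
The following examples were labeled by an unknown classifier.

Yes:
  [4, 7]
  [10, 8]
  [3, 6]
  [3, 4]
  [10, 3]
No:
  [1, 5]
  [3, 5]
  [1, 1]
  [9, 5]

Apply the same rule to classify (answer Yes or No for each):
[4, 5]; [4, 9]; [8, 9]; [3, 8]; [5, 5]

One predicate separates the groups cleanly: product is even.
[4, 5] → 4·5 = 20 → Yes.
[4, 9] → 4·9 = 36 → Yes.
[8, 9] → 8·9 = 72 → Yes.
[3, 8] → 3·8 = 24 → Yes.
[5, 5] → 5·5 = 25 → No.

Yes, Yes, Yes, Yes, No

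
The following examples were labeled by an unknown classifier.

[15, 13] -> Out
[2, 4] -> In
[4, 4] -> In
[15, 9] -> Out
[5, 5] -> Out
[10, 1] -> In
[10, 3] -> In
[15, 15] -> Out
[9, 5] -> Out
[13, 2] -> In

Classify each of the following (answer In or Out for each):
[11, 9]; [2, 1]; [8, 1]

Out, In, In

The distinguishing property — second ≤ 4 — holds for all the 'In' cases and none of the 'Out' cases.
[11, 9] → second 9 → Out. [2, 1] → second 1 → In. [8, 1] → second 1 → In.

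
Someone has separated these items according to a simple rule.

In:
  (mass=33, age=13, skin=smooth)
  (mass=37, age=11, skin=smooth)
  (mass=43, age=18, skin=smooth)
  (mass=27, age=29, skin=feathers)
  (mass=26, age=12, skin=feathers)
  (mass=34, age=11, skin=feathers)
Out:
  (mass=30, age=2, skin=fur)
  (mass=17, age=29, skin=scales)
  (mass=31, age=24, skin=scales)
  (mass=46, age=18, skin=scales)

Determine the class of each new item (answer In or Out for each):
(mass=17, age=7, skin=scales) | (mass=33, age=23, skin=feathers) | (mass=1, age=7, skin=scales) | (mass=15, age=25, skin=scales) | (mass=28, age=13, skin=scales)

The distinguishing property — skin is feathers OR skin is smooth — holds for all the 'In' cases and none of the 'Out' cases.
Out: (mass=17, age=7, skin=scales), since skin is scales. In: (mass=33, age=23, skin=feathers), since skin is feathers. Out: (mass=1, age=7, skin=scales), since skin is scales. Out: (mass=15, age=25, skin=scales), since skin is scales. Out: (mass=28, age=13, skin=scales), since skin is scales.

Out, In, Out, Out, Out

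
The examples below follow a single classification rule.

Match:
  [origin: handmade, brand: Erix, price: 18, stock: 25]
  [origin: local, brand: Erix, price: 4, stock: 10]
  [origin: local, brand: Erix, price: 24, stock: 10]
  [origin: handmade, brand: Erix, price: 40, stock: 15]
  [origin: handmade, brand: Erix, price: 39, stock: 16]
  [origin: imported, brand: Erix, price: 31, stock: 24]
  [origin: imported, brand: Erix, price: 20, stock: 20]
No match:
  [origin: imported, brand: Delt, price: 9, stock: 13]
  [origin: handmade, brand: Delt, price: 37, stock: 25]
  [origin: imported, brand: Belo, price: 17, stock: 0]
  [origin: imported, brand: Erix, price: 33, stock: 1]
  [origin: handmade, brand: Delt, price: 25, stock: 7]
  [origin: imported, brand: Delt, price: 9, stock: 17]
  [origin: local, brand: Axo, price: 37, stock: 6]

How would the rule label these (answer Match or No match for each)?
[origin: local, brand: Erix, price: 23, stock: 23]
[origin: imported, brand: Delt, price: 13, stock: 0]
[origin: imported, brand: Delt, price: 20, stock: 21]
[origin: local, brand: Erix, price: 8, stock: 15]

The classifier is using: brand is Erix AND stock ≥ 6.
[origin: local, brand: Erix, price: 23, stock: 23]: Match (brand is Erix, stock = 23).
[origin: imported, brand: Delt, price: 13, stock: 0]: No match (brand is Delt, stock = 0).
[origin: imported, brand: Delt, price: 20, stock: 21]: No match (brand is Delt, stock = 21).
[origin: local, brand: Erix, price: 8, stock: 15]: Match (brand is Erix, stock = 15).

Match, No match, No match, Match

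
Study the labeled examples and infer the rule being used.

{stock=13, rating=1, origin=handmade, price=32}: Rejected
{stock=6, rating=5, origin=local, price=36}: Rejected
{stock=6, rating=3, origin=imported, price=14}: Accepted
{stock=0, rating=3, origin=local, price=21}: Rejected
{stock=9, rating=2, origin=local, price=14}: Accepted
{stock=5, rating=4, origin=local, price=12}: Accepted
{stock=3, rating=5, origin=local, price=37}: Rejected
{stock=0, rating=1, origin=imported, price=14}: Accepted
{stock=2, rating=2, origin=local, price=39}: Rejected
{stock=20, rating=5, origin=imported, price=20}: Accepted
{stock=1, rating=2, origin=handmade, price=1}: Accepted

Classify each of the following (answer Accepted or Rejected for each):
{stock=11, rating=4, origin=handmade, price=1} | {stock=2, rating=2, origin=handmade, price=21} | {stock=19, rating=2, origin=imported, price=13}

Accepted, Rejected, Accepted

'Accepted' ⟺ price ≤ 20.
{stock=11, rating=4, origin=handmade, price=1}: price = 1, meets the rule → Accepted. {stock=2, rating=2, origin=handmade, price=21}: price = 21, doesn't match → Rejected. {stock=19, rating=2, origin=imported, price=13}: price = 13, meets the rule → Accepted.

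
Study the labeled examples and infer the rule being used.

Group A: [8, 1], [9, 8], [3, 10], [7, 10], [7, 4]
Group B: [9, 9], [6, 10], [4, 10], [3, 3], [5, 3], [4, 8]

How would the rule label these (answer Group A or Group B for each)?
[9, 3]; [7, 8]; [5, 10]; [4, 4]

Every 'Group A' example satisfies: sum is odd. None of the 'Group B' examples do.
[9, 3]: 9+3 = 12, lacks this property → Group B. [7, 8]: 7+8 = 15, satisfies this → Group A. [5, 10]: 5+10 = 15, satisfies this → Group A. [4, 4]: 4+4 = 8, lacks this property → Group B.

Group B, Group A, Group A, Group B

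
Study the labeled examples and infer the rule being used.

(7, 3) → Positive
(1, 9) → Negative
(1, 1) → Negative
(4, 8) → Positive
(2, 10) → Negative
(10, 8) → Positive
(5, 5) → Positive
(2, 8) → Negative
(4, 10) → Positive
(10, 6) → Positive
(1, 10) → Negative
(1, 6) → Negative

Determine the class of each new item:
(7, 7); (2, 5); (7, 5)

Positive, Negative, Positive

One predicate separates the groups cleanly: first ≥ 3.
(7, 7): Positive (first 7). (2, 5): Negative (first 2). (7, 5): Positive (first 7).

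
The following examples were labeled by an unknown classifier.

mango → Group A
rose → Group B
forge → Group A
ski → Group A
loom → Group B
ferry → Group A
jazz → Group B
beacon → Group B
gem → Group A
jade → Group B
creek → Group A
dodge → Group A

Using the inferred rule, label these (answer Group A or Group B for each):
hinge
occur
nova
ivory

Group A, Group A, Group B, Group A

Rule: odd length. This holds for each 'Group A' example and fails for each 'Group B' one.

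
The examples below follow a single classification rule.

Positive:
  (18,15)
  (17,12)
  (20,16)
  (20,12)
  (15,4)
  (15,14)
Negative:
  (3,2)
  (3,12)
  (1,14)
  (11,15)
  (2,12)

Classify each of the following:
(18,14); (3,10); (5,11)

'Positive' ⟺ first ≥ 12.
(18,14) → first 18 → Positive. (3,10) → first 3 → Negative. (5,11) → first 5 → Negative.

Positive, Negative, Negative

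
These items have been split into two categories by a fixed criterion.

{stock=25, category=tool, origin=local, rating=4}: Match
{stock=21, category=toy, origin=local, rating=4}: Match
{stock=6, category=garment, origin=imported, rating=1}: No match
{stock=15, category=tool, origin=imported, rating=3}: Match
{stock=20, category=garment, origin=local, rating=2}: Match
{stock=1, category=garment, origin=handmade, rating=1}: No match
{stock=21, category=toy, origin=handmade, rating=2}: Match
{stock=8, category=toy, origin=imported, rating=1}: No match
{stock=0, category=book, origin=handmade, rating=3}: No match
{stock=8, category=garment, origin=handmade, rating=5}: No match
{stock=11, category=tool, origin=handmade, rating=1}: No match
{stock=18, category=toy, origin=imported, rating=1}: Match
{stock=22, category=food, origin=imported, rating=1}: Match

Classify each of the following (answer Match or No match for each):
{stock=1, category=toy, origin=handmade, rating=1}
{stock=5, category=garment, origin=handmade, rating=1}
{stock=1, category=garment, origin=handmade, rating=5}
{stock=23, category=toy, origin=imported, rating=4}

Every 'Match' example satisfies: stock ≥ 15. None of the 'No match' examples do.
{stock=1, category=toy, origin=handmade, rating=1}: stock = 1 — fails this test, so No match.
{stock=5, category=garment, origin=handmade, rating=1}: stock = 5 — fails this test, so No match.
{stock=1, category=garment, origin=handmade, rating=5}: stock = 1 — fails this test, so No match.
{stock=23, category=toy, origin=imported, rating=4}: stock = 23 — passes, so Match.

No match, No match, No match, Match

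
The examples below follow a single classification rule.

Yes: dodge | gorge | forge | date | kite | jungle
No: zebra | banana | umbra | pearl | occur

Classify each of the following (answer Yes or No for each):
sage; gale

Yes, Yes

The distinguishing property — ends with 'e' — holds for all the 'Yes' cases and none of the 'No' cases.
Yes: sage, since ends with 'e'. Yes: gale, since ends with 'e'.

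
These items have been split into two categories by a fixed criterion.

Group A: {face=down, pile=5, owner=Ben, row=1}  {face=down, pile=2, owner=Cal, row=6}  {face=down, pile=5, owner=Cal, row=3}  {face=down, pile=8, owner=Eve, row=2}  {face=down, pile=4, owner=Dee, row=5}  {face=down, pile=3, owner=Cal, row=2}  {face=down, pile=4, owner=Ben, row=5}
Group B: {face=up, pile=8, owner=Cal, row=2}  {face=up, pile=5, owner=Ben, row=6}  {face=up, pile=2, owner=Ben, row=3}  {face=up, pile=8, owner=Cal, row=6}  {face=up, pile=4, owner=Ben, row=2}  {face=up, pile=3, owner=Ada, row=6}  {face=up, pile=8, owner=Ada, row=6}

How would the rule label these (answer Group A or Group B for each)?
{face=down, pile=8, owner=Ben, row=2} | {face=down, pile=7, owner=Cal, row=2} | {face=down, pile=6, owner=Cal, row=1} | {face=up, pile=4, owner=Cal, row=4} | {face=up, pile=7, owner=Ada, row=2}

All 'Group A' examples share one property — face is down — and every 'Group B' example lacks it.

Group A, Group A, Group A, Group B, Group B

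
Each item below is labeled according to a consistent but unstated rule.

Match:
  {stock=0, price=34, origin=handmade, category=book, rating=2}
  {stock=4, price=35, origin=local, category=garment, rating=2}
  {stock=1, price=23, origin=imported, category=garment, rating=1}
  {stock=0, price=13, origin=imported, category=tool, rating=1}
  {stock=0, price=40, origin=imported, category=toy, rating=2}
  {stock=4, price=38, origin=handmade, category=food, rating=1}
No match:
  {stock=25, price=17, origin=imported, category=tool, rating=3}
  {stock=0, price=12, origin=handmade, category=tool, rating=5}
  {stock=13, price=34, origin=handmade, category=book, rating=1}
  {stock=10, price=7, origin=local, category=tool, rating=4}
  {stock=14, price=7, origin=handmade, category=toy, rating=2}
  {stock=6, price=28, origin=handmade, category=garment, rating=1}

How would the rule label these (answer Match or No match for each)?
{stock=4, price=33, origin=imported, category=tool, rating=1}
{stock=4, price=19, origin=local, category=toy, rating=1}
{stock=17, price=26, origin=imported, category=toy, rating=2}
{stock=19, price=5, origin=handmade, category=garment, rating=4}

Match, Match, No match, No match

The common property of the 'Match' items is: stock ≤ 4 AND price ≥ 13. No 'No match' item has it.
{stock=4, price=33, origin=imported, category=tool, rating=1} → stock = 4, price = 33 → Match. {stock=4, price=19, origin=local, category=toy, rating=1} → stock = 4, price = 19 → Match. {stock=17, price=26, origin=imported, category=toy, rating=2} → stock = 17, price = 26 → No match. {stock=19, price=5, origin=handmade, category=garment, rating=4} → stock = 19, price = 5 → No match.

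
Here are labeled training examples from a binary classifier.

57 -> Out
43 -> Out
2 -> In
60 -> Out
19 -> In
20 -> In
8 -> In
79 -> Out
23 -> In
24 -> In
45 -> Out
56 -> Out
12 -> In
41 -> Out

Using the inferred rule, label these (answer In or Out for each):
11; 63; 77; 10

The common property of the 'In' items is: at most 24. No 'Out' item has it.
11: 11 ≤ 24 — meets the rule, so In.
63: 63 > 24 — doesn't qualify, so Out.
77: 77 > 24 — doesn't qualify, so Out.
10: 10 ≤ 24 — meets the rule, so In.

In, Out, Out, In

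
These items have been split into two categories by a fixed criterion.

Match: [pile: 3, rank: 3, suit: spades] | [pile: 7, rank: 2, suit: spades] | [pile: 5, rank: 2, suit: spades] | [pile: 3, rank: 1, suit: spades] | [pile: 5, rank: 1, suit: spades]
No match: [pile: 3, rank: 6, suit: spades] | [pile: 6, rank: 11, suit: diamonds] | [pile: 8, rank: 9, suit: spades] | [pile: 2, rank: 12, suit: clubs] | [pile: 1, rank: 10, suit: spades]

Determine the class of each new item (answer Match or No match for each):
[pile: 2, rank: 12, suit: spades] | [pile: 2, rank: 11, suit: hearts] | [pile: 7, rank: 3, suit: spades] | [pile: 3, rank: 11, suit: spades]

No match, No match, Match, No match

The pattern is that an item is 'Match' exactly when: rank ≤ 3.
No match: [pile: 2, rank: 12, suit: spades], since rank = 12.
No match: [pile: 2, rank: 11, suit: hearts], since rank = 11.
Match: [pile: 7, rank: 3, suit: spades], since rank = 3.
No match: [pile: 3, rank: 11, suit: spades], since rank = 11.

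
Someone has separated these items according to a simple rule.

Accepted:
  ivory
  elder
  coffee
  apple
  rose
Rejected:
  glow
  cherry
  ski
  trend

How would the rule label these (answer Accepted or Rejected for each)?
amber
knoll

Every 'Accepted' example satisfies: has ≥ 2 vowels. None of the 'Rejected' examples do.
Accepted: amber, since 2 vowels. Rejected: knoll, since 1 vowel.

Accepted, Rejected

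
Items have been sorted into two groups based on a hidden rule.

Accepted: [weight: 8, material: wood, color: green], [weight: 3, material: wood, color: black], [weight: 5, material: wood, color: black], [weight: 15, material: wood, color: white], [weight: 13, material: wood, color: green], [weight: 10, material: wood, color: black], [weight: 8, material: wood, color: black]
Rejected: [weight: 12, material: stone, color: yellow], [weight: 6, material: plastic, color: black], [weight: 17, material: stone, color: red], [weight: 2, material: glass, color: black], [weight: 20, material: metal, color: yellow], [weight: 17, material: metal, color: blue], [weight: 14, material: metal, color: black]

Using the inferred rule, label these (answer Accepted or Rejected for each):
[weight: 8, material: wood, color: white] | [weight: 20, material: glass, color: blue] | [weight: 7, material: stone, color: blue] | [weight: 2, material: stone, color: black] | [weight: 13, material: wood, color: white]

Accepted, Rejected, Rejected, Rejected, Accepted

The distinguishing property — material is wood — holds for all the 'Accepted' cases and none of the 'Rejected' cases.
Accepted: [weight: 8, material: wood, color: white], since material is wood. Rejected: [weight: 20, material: glass, color: blue], since material is glass. Rejected: [weight: 7, material: stone, color: blue], since material is stone. Rejected: [weight: 2, material: stone, color: black], since material is stone. Accepted: [weight: 13, material: wood, color: white], since material is wood.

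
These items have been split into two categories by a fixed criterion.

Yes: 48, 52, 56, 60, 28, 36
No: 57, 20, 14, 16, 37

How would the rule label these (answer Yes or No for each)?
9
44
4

No, Yes, No

A rule that fits every label: even AND at least 28 — true of each 'Yes' example, false of each 'No' one.
9: 9 is odd, 9 < 28 — doesn't qualify, so No. 44: 44 is even, 44 ≥ 28 — passes, so Yes. 4: 4 is even, 4 < 28 — doesn't qualify, so No.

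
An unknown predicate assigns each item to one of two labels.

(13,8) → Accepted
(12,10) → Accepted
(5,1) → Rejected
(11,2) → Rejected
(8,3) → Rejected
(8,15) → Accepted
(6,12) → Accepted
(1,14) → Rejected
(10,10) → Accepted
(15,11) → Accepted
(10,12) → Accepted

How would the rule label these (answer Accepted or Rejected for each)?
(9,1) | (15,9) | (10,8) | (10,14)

One predicate separates the groups cleanly: sum ≥ 18.
(9,1): Rejected (9+1 = 10).
(15,9): Accepted (15+9 = 24).
(10,8): Accepted (10+8 = 18).
(10,14): Accepted (10+14 = 24).

Rejected, Accepted, Accepted, Accepted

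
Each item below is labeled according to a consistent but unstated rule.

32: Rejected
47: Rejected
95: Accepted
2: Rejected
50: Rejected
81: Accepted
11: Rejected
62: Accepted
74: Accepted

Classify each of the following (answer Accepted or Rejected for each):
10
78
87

The simplest hypothesis consistent with all the labels is: at least 62.
10 — 10 < 62, hence Rejected.
78 — 78 ≥ 62, hence Accepted.
87 — 87 ≥ 62, hence Accepted.

Rejected, Accepted, Accepted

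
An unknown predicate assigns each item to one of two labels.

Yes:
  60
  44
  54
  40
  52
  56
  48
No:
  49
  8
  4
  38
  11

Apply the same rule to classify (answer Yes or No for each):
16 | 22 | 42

The classifier is using: even AND at least 40.
16 → 16 is even, 16 < 40 → No. 22 → 22 is even, 22 < 40 → No. 42 → 42 is even, 42 ≥ 40 → Yes.

No, No, Yes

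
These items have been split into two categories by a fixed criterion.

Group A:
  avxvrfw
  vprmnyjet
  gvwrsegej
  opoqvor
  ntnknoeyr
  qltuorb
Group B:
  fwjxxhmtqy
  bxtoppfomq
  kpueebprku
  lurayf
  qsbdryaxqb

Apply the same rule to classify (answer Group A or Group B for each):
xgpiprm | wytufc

Group A, Group B

Checking candidate rules against both groups, what survives is: odd length.
xgpiprm: Group A (length 7). wytufc: Group B (length 6).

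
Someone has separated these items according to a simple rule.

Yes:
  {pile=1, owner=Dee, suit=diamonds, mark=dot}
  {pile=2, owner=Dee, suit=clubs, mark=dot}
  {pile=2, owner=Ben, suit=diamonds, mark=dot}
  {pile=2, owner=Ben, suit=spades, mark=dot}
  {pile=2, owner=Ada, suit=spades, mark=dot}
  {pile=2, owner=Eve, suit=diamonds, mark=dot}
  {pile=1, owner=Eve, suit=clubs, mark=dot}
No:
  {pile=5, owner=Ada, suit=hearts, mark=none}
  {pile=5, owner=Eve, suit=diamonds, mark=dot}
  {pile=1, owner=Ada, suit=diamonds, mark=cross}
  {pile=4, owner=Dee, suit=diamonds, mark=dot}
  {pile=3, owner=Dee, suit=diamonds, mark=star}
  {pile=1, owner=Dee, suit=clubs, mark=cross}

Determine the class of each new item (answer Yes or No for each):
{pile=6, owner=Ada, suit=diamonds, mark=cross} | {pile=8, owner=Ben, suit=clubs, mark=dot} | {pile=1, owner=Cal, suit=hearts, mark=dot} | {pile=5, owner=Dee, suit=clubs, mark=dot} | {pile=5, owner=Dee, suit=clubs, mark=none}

No, No, Yes, No, No

All 'Yes' examples share one property — mark is dot AND pile ≤ 2 — and every 'No' example lacks it.
{pile=6, owner=Ada, suit=diamonds, mark=cross}: No (mark is cross, pile = 6). {pile=8, owner=Ben, suit=clubs, mark=dot}: No (mark is dot, pile = 8). {pile=1, owner=Cal, suit=hearts, mark=dot}: Yes (mark is dot, pile = 1). {pile=5, owner=Dee, suit=clubs, mark=dot}: No (mark is dot, pile = 5). {pile=5, owner=Dee, suit=clubs, mark=none}: No (mark is none, pile = 5).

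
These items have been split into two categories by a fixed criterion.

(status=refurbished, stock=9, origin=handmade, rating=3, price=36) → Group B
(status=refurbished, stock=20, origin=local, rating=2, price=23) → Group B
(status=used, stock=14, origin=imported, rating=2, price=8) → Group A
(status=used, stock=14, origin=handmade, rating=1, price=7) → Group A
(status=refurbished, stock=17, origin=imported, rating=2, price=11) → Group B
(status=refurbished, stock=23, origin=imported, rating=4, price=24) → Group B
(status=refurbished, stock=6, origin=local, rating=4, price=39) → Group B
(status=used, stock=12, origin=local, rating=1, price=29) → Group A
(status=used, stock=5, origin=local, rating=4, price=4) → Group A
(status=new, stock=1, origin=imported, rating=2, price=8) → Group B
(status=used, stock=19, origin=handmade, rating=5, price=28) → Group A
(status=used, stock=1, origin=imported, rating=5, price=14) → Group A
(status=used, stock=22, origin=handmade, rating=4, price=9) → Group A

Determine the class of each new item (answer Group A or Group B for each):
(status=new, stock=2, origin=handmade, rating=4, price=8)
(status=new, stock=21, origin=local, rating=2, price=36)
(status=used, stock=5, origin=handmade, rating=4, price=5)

Group B, Group B, Group A

The common property of the 'Group A' items is: status is used. No 'Group B' item has it.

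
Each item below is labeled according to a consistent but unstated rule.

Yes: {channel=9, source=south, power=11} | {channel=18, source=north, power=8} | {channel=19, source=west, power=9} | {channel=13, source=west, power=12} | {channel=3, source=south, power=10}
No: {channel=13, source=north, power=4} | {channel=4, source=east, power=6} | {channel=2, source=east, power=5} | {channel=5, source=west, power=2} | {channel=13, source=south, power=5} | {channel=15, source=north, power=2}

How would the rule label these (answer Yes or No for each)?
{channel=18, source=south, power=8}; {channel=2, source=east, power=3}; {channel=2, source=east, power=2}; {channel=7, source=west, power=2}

Yes, No, No, No

The distinguishing property — power ≥ 8 — holds for all the 'Yes' cases and none of the 'No' cases.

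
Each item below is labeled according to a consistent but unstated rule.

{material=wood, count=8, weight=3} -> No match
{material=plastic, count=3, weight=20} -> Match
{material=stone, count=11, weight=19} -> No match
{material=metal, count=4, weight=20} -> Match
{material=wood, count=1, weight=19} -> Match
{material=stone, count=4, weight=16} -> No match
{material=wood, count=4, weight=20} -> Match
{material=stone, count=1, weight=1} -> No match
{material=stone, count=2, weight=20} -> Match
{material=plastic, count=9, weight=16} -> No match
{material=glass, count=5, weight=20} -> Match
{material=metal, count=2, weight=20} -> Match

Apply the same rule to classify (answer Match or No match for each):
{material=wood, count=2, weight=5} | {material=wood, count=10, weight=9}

No match, No match

One predicate separates the groups cleanly: weight ≥ 19 AND count ≤ 5.
{material=wood, count=2, weight=5}: weight = 5, count = 2, doesn't qualify → No match. {material=wood, count=10, weight=9}: weight = 9, count = 10, doesn't qualify → No match.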